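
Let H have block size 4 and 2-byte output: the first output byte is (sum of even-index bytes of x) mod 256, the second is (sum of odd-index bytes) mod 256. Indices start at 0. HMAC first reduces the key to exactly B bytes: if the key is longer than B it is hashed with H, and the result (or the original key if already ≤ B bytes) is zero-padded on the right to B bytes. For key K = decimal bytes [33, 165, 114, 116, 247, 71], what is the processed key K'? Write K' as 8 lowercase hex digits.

|K| = 6 > B = 4, so first hash the key.
H(K): even-index sum = 394 mod 256 = 138; odd-index sum = 352 mod 256 = 96 → 8a 60.
Zero-pad H(K) = 8a 60 to 4 bytes: K' = 8a 60 00 00.

8a600000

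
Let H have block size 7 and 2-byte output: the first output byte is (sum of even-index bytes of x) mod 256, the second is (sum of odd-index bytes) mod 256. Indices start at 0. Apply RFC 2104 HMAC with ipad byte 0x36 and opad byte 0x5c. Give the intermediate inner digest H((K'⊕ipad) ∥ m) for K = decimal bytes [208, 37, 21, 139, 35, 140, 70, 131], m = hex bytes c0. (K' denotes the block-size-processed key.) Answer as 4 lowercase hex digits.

Key decimal bytes [208, 37, 21, 139, 35, 140, 70, 131] = d0 25 15 8b 23 8c 46 83 is 8 bytes > B = 7, so hash it first: H(key) = 4e bf, then zero-pad to 7 bytes: K' = 4e bf 00 00 00 00 00.
K' ⊕ ipad = 78 89 36 36 36 36 36.
Inner input = 78 89 36 36 36 36 36 ∥ c0.
Inner hash: even-index sum = 282 mod 256 = 26; odd-index sum = 437 mod 256 = 181 → 1a b5.

1ab5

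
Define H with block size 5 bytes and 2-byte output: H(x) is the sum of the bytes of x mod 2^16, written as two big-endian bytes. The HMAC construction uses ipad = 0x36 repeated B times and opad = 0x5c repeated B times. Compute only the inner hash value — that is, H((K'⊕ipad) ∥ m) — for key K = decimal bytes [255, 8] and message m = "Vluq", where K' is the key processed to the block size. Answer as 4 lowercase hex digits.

0351

Key decimal bytes [255, 8] = ff 08 is 2 bytes ≤ B = 5; zero-pad to 5 bytes: K' = ff 08 00 00 00.
K' ⊕ ipad = c9 3e 36 36 36.
Inner input = c9 3e 36 36 36 ∥ 56 6c 75 71.
Inner hash: sum = 201+62+54+54+54+86+108+117+113 = 849 → 03 51.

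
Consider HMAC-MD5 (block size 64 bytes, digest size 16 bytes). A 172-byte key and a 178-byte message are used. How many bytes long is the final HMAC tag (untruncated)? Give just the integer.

16

The tag is one MD5 digest: 16 bytes.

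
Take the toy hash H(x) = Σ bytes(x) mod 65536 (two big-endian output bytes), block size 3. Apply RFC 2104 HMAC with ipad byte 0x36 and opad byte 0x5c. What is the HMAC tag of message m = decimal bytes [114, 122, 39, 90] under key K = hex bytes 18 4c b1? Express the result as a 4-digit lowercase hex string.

Key hex bytes 18 4c b1 is exactly B = 3 bytes: K' = 18 4c b1.
K' ⊕ ipad = 2e 7a 87.  K' ⊕ opad = 44 10 ed.
Inner input = (K'⊕ipad) ∥ m = 2e 7a 87 ∥ 72 7a 27 5a.
Inner hash: sum = 46+122+135+114+122+39+90 = 668 → 02 9c.
Outer input = (K'⊕opad) ∥ inner = 44 10 ed ∥ 02 9c.
Outer hash (tag): sum = 68+16+237+2+156 = 479 → 01 df.

01df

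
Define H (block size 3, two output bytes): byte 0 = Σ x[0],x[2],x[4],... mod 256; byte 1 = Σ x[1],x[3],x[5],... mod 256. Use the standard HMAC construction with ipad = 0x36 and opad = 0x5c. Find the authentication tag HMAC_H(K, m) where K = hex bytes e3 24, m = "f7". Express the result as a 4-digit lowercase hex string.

93ba

Key hex bytes e3 24 is 2 bytes ≤ B = 3; zero-pad to 3 bytes: K' = e3 24 00.
K' ⊕ ipad = d5 12 36.  K' ⊕ opad = bf 78 5c.
Inner input = (K'⊕ipad) ∥ m = d5 12 36 ∥ 66 37.
Inner hash: even-index sum = 322 mod 256 = 66; odd-index sum = 120 mod 256 = 120 → 42 78.
Outer input = (K'⊕opad) ∥ inner = bf 78 5c ∥ 42 78.
Outer hash (tag): even-index sum = 403 mod 256 = 147; odd-index sum = 186 mod 256 = 186 → 93 ba.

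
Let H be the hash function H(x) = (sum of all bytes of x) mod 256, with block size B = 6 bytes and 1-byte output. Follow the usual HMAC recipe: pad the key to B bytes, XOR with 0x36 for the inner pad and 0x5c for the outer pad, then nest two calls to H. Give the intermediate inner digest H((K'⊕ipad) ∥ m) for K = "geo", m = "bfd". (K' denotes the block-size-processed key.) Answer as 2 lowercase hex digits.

Key "geo" = 67 65 6f is 3 bytes ≤ B = 6; zero-pad to 6 bytes: K' = 67 65 6f 00 00 00.
K' ⊕ ipad = 51 53 59 36 36 36.
Inner input = 51 53 59 36 36 36 ∥ 62 66 64.
Inner hash: sum = 81+83+89+54+54+54+98+102+100 = 715; mod 256 = 203 → cb.

cb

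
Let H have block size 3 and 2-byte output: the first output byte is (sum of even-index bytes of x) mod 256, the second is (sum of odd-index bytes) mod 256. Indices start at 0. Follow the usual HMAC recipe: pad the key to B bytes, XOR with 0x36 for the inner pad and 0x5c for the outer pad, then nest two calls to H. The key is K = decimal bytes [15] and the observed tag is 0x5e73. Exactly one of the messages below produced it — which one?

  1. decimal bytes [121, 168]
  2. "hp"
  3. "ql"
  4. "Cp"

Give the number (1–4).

Key decimal bytes [15] = 0f is 1 byte ≤ B = 3; zero-pad to 3 bytes: K' = 0f 00 00.
K' ⊕ ipad = 39 36 36; K' ⊕ opad = 53 5c 5c.
m1: inner = H(39 36 36 79 a8) = 17 af; tag = H(53 5c 5c 17 af) = 5e73 ← matches
m2: inner = H(39 36 36 68 70) = df 9e; tag = H(53 5c 5c df 9e) = 4d3b
m3: inner = H(39 36 36 71 6c) = db a7; tag = H(53 5c 5c db a7) = 5637
m4: inner = H(39 36 36 43 70) = df 79; tag = H(53 5c 5c df 79) = 283b

1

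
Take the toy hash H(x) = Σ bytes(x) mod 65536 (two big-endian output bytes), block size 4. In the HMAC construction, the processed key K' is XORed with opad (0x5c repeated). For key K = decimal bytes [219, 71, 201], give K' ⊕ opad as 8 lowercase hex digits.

871b955c

Key decimal bytes [219, 71, 201] = db 47 c9 is 3 bytes ≤ B = 4; zero-pad to 4 bytes: K' = db 47 c9 00.
XOR each byte with 0x5c: db⊕5c=87, 47⊕5c=1b, c9⊕5c=95, 00⊕5c=5c.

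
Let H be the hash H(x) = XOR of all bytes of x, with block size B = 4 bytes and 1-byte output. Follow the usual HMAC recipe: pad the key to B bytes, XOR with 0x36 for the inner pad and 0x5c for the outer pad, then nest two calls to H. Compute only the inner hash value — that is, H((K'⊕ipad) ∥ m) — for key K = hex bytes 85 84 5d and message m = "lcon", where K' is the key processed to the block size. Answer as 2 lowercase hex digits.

52

Key hex bytes 85 84 5d is 3 bytes ≤ B = 4; zero-pad to 4 bytes: K' = 85 84 5d 00.
K' ⊕ ipad = b3 b2 6b 36.
Inner input = b3 b2 6b 36 ∥ 6c 63 6f 6e.
Inner hash: XOR b3⊕b2⊕6b⊕36⊕6c⊕63⊕6f⊕6e = 52.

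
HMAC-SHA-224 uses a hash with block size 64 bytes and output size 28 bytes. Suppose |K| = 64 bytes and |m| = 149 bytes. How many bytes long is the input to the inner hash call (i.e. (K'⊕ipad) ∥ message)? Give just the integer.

Key is 64 ≤ 64 bytes, zero-padded: |K'| = 64.
Inner input = (K'⊕ipad) ∥ m → 64 + 149 = 213 bytes.

213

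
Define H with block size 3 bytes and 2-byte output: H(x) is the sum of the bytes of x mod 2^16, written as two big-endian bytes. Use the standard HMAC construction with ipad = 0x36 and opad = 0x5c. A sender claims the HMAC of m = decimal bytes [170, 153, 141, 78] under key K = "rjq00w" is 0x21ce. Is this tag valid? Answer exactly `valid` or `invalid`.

invalid

Key "rjq00w" = 72 6a 71 30 30 77 is 6 bytes > B = 3, so hash it first: H(key) = 02 24, then zero-pad to 3 bytes: K' = 02 24 00.
K' ⊕ ipad = 34 12 36; K' ⊕ opad = 5e 78 5c.
Inner hash: sum = 52+18+54+170+153+141+78 = 666 → 02 9a.
Outer hash (recomputed tag): sum = 94+120+92+2+154 = 462 → 01 ce.
Recomputed tag = 01ce; claimed = 21ce → mismatch.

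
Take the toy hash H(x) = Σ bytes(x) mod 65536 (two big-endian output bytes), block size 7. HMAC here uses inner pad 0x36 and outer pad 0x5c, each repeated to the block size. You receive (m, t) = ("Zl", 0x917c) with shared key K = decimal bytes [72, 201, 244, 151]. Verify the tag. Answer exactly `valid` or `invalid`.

Key decimal bytes [72, 201, 244, 151] = 48 c9 f4 97 is 4 bytes ≤ B = 7; zero-pad to 7 bytes: K' = 48 c9 f4 97 00 00 00.
K' ⊕ ipad = 7e ff c2 a1 36 36 36; K' ⊕ opad = 14 95 a8 cb 5c 5c 5c.
Inner hash: sum = 126+255+194+161+54+54+54+90+108 = 1096 → 04 48.
Outer hash (recomputed tag): sum = 20+149+168+203+92+92+92+4+72 = 892 → 03 7c.
Recomputed tag = 037c; claimed = 917c → mismatch.

invalid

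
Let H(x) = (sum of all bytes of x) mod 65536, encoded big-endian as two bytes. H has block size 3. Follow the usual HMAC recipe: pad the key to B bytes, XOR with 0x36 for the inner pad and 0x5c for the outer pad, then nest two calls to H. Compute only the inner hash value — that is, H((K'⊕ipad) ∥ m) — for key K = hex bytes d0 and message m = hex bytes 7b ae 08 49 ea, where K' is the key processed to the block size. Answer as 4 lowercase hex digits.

Key hex bytes d0 is 1 byte ≤ B = 3; zero-pad to 3 bytes: K' = d0 00 00.
K' ⊕ ipad = e6 36 36.
Inner input = e6 36 36 ∥ 7b ae 08 49 ea.
Inner hash: sum = 230+54+54+123+174+8+73+234 = 950 → 03 b6.

03b6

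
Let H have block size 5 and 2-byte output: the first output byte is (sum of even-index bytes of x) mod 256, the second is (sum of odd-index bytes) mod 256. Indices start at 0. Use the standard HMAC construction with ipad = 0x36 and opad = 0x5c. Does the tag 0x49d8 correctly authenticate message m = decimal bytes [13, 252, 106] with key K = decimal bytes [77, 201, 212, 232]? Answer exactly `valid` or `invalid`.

Key decimal bytes [77, 201, 212, 232] = 4d c9 d4 e8 is 4 bytes ≤ B = 5; zero-pad to 5 bytes: K' = 4d c9 d4 e8 00.
K' ⊕ ipad = 7b ff e2 de 36; K' ⊕ opad = 11 95 88 b4 5c.
Inner hash: even-index sum = 655 mod 256 = 143; odd-index sum = 596 mod 256 = 84 → 8f 54.
Outer hash (recomputed tag): even-index sum = 329 mod 256 = 73; odd-index sum = 472 mod 256 = 216 → 49 d8.
Recomputed tag = 49d8; claimed = 49d8 → match.

valid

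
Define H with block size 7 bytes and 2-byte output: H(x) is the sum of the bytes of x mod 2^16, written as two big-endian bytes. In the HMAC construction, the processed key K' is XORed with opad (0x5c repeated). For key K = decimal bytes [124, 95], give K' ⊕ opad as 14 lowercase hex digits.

20035c5c5c5c5c

Key decimal bytes [124, 95] = 7c 5f is 2 bytes ≤ B = 7; zero-pad to 7 bytes: K' = 7c 5f 00 00 00 00 00.
XOR each byte with 0x5c: 7c⊕5c=20, 5f⊕5c=03, 00⊕5c=5c, 00⊕5c=5c, 00⊕5c=5c, 00⊕5c=5c, 00⊕5c=5c.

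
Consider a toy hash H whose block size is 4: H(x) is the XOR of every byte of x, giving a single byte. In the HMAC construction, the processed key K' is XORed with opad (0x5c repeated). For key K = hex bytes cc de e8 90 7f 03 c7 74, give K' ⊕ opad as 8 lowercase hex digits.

Key hex bytes cc de e8 90 7f 03 c7 74 is 8 bytes > B = 4, so hash it first: H(key) = a5, then zero-pad to 4 bytes: K' = a5 00 00 00.
XOR each byte with 0x5c: a5⊕5c=f9, 00⊕5c=5c, 00⊕5c=5c, 00⊕5c=5c.

f95c5c5c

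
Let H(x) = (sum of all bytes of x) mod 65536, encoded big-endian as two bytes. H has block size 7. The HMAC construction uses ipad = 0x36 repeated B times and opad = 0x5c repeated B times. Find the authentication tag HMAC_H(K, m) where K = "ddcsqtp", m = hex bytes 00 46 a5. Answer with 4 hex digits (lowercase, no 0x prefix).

0259

Key "ddcsqtp" = 64 64 63 73 71 74 70 is exactly B = 7 bytes: K' = 64 64 63 73 71 74 70.
K' ⊕ ipad = 52 52 55 45 47 42 46.  K' ⊕ opad = 38 38 3f 2f 2d 28 2c.
Inner input = (K'⊕ipad) ∥ m = 52 52 55 45 47 42 46 ∥ 00 46 a5.
Inner hash: sum = 82+82+85+69+71+66+70+0+70+165 = 760 → 02 f8.
Outer input = (K'⊕opad) ∥ inner = 38 38 3f 2f 2d 28 2c ∥ 02 f8.
Outer hash (tag): sum = 56+56+63+47+45+40+44+2+248 = 601 → 02 59.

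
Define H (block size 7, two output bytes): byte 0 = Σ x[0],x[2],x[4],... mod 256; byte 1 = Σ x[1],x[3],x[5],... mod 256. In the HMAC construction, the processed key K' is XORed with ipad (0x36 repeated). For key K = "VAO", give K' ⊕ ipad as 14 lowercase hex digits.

60777936363636

Key "VAO" = 56 41 4f is 3 bytes ≤ B = 7; zero-pad to 7 bytes: K' = 56 41 4f 00 00 00 00.
XOR each byte with 0x36: 56⊕36=60, 41⊕36=77, 4f⊕36=79, 00⊕36=36, 00⊕36=36, 00⊕36=36, 00⊕36=36.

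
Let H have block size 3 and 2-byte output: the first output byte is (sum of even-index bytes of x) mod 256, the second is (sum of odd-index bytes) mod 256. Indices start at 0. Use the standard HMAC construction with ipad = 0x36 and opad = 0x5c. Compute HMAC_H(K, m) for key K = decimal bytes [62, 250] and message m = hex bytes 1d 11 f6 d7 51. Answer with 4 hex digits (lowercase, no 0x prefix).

eecc

Key decimal bytes [62, 250] = 3e fa is 2 bytes ≤ B = 3; zero-pad to 3 bytes: K' = 3e fa 00.
K' ⊕ ipad = 08 cc 36.  K' ⊕ opad = 62 a6 5c.
Inner input = (K'⊕ipad) ∥ m = 08 cc 36 ∥ 1d 11 f6 d7 51.
Inner hash: even-index sum = 294 mod 256 = 38; odd-index sum = 560 mod 256 = 48 → 26 30.
Outer input = (K'⊕opad) ∥ inner = 62 a6 5c ∥ 26 30.
Outer hash (tag): even-index sum = 238 mod 256 = 238; odd-index sum = 204 mod 256 = 204 → ee cc.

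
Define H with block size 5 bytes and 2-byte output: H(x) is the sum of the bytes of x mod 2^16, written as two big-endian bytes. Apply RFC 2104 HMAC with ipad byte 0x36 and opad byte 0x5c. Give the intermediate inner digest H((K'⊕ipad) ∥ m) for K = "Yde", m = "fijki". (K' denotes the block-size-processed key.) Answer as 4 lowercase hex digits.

038d

Key "Yde" = 59 64 65 is 3 bytes ≤ B = 5; zero-pad to 5 bytes: K' = 59 64 65 00 00.
K' ⊕ ipad = 6f 52 53 36 36.
Inner input = 6f 52 53 36 36 ∥ 66 69 6a 6b 69.
Inner hash: sum = 111+82+83+54+54+102+105+106+107+105 = 909 → 03 8d.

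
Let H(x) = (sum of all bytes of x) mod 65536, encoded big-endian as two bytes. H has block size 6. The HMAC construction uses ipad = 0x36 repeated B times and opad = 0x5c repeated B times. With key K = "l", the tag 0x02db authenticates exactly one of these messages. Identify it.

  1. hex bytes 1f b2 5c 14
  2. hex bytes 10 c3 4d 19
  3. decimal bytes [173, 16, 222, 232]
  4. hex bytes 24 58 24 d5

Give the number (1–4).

Key "l" = 6c is 1 byte ≤ B = 6; zero-pad to 6 bytes: K' = 6c 00 00 00 00 00.
K' ⊕ ipad = 5a 36 36 36 36 36; K' ⊕ opad = 30 5c 5c 5c 5c 5c.
m1: inner = H(5a 36 36 36 36 36 1f b2 5c 14) = 02 a9; tag = H(30 5c 5c 5c 5c 5c 02 a9) = 02a7
m2: inner = H(5a 36 36 36 36 36 10 c3 4d 19) = 02 a1; tag = H(30 5c 5c 5c 5c 5c 02 a1) = 029f
m3: inner = H(5a 36 36 36 36 36 ad 10 de e8) = 03 eb; tag = H(30 5c 5c 5c 5c 5c 03 eb) = 02ea
m4: inner = H(5a 36 36 36 36 36 24 58 24 d5) = 02 dd; tag = H(30 5c 5c 5c 5c 5c 02 dd) = 02db ← matches

4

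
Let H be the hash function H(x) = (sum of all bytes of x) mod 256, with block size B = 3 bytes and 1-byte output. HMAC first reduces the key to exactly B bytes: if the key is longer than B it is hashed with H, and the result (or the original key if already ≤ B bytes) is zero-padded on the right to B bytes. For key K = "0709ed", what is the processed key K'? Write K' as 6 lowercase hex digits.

|K| = 6 > B = 3, so first hash the key.
H(K): sum = 48+55+48+57+101+100 = 409; mod 256 = 153 → 99.
Zero-pad H(K) = 99 to 3 bytes: K' = 99 00 00.

990000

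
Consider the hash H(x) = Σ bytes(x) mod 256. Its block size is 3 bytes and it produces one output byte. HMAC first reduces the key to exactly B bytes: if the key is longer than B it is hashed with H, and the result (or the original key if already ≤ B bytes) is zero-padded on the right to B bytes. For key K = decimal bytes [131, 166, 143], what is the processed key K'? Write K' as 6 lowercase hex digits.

Key decimal bytes [131, 166, 143] = 83 a6 8f is exactly B = 3 bytes: K' = 83 a6 8f.

83a68f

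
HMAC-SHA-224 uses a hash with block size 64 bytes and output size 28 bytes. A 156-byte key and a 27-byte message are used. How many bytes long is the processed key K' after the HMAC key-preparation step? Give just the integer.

Key is 156 > 64 bytes, so it is hashed to 28 bytes then zero-padded to 64: |K'| = 64.

64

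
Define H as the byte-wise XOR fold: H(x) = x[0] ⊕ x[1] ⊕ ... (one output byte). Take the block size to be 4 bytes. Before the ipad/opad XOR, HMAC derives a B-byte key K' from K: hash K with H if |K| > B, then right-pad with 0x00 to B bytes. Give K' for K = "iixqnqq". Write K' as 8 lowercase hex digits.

|K| = 7 > B = 4, so first hash the key.
H(K): XOR 69⊕69⊕78⊕71⊕6e⊕71⊕71 = 67.
Zero-pad H(K) = 67 to 4 bytes: K' = 67 00 00 00.

67000000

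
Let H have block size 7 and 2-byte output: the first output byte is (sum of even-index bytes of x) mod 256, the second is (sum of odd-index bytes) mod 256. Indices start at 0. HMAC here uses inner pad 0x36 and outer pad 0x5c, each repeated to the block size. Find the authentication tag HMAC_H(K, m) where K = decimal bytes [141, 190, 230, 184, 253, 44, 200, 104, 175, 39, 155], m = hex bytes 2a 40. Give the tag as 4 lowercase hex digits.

Key decimal bytes [141, 190, 230, 184, 253, 44, 200, 104, 175, 39, 155] = 8d be e6 b8 fd 2c c8 68 af 27 9b is 11 bytes > B = 7, so hash it first: H(key) = 82 31, then zero-pad to 7 bytes: K' = 82 31 00 00 00 00 00.
K' ⊕ ipad = b4 07 36 36 36 36 36.  K' ⊕ opad = de 6d 5c 5c 5c 5c 5c.
Inner input = (K'⊕ipad) ∥ m = b4 07 36 36 36 36 36 ∥ 2a 40.
Inner hash: even-index sum = 406 mod 256 = 150; odd-index sum = 157 mod 256 = 157 → 96 9d.
Outer input = (K'⊕opad) ∥ inner = de 6d 5c 5c 5c 5c 5c ∥ 96 9d.
Outer hash (tag): even-index sum = 655 mod 256 = 143; odd-index sum = 443 mod 256 = 187 → 8f bb.

8fbb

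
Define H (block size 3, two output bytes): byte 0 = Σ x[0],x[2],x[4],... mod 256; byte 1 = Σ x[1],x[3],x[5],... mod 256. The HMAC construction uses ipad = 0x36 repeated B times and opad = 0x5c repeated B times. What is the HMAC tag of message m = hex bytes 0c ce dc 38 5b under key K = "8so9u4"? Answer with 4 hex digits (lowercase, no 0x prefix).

Key "8so9u4" = 38 73 6f 39 75 34 is 6 bytes > B = 3, so hash it first: H(key) = 1c e0, then zero-pad to 3 bytes: K' = 1c e0 00.
K' ⊕ ipad = 2a d6 36.  K' ⊕ opad = 40 bc 5c.
Inner input = (K'⊕ipad) ∥ m = 2a d6 36 ∥ 0c ce dc 38 5b.
Inner hash: even-index sum = 358 mod 256 = 102; odd-index sum = 537 mod 256 = 25 → 66 19.
Outer input = (K'⊕opad) ∥ inner = 40 bc 5c ∥ 66 19.
Outer hash (tag): even-index sum = 181 mod 256 = 181; odd-index sum = 290 mod 256 = 34 → b5 22.

b522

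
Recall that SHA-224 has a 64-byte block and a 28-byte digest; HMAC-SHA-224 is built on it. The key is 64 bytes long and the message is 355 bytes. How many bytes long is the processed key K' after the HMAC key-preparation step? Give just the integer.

Key is 64 ≤ 64 bytes, zero-padded: |K'| = 64.

64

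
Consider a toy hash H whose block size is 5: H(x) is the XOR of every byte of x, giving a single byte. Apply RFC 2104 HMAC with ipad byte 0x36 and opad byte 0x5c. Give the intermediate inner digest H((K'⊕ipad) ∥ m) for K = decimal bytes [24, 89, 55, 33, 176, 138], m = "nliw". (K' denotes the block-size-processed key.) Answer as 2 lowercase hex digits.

47

Key decimal bytes [24, 89, 55, 33, 176, 138] = 18 59 37 21 b0 8a is 6 bytes > B = 5, so hash it first: H(key) = 6d, then zero-pad to 5 bytes: K' = 6d 00 00 00 00.
K' ⊕ ipad = 5b 36 36 36 36.
Inner input = 5b 36 36 36 36 ∥ 6e 6c 69 77.
Inner hash: XOR 5b⊕36⊕36⊕36⊕36⊕6e⊕6c⊕69⊕77 = 47.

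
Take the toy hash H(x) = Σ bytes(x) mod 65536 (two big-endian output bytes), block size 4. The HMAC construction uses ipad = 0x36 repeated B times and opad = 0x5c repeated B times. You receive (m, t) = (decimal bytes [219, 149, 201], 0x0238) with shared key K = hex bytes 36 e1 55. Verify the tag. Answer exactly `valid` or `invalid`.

Key hex bytes 36 e1 55 is 3 bytes ≤ B = 4; zero-pad to 4 bytes: K' = 36 e1 55 00.
K' ⊕ ipad = 00 d7 63 36; K' ⊕ opad = 6a bd 09 5c.
Inner hash: sum = 0+215+99+54+219+149+201 = 937 → 03 a9.
Outer hash (recomputed tag): sum = 106+189+9+92+3+169 = 568 → 02 38.
Recomputed tag = 0238; claimed = 0238 → match.

valid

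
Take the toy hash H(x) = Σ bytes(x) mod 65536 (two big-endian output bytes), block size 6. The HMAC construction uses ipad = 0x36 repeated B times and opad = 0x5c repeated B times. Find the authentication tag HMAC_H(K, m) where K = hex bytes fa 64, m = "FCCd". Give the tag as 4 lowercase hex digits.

0277

Key hex bytes fa 64 is 2 bytes ≤ B = 6; zero-pad to 6 bytes: K' = fa 64 00 00 00 00.
K' ⊕ ipad = cc 52 36 36 36 36.  K' ⊕ opad = a6 38 5c 5c 5c 5c.
Inner input = (K'⊕ipad) ∥ m = cc 52 36 36 36 36 ∥ 46 43 43 64.
Inner hash: sum = 204+82+54+54+54+54+70+67+67+100 = 806 → 03 26.
Outer input = (K'⊕opad) ∥ inner = a6 38 5c 5c 5c 5c ∥ 03 26.
Outer hash (tag): sum = 166+56+92+92+92+92+3+38 = 631 → 02 77.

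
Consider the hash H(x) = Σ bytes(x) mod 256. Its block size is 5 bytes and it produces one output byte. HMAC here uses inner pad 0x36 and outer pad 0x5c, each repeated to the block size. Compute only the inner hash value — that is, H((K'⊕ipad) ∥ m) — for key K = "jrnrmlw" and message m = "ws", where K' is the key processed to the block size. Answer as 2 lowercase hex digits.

Key "jrnrmlw" = 6a 72 6e 72 6d 6c 77 is 7 bytes > B = 5, so hash it first: H(key) = 0c, then zero-pad to 5 bytes: K' = 0c 00 00 00 00.
K' ⊕ ipad = 3a 36 36 36 36.
Inner input = 3a 36 36 36 36 ∥ 77 73.
Inner hash: sum = 58+54+54+54+54+119+115 = 508; mod 256 = 252 → fc.

fc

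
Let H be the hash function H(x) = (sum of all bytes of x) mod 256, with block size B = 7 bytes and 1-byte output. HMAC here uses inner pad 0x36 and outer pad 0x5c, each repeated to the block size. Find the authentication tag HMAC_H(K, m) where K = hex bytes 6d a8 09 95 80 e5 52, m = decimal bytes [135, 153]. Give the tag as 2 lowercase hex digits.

ce

Key hex bytes 6d a8 09 95 80 e5 52 is exactly B = 7 bytes: K' = 6d a8 09 95 80 e5 52.
K' ⊕ ipad = 5b 9e 3f a3 b6 d3 64.  K' ⊕ opad = 31 f4 55 c9 dc b9 0e.
Inner input = (K'⊕ipad) ∥ m = 5b 9e 3f a3 b6 d3 64 ∥ 87 99.
Inner hash: sum = 91+158+63+163+182+211+100+135+153 = 1256; mod 256 = 232 → e8.
Outer input = (K'⊕opad) ∥ inner = 31 f4 55 c9 dc b9 0e ∥ e8.
Outer hash (tag): sum = 49+244+85+201+220+185+14+232 = 1230; mod 256 = 206 → ce.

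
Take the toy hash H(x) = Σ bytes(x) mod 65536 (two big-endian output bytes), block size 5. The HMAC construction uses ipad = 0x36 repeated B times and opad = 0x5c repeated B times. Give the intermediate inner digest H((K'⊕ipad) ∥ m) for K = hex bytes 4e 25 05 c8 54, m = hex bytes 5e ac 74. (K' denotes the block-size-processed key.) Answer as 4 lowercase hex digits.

039c

Key hex bytes 4e 25 05 c8 54 is exactly B = 5 bytes: K' = 4e 25 05 c8 54.
K' ⊕ ipad = 78 13 33 fe 62.
Inner input = 78 13 33 fe 62 ∥ 5e ac 74.
Inner hash: sum = 120+19+51+254+98+94+172+116 = 924 → 03 9c.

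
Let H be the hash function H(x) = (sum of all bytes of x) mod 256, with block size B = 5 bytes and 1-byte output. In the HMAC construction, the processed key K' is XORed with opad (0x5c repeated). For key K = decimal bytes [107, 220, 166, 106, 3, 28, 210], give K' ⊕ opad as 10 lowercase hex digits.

145c5c5c5c

Key decimal bytes [107, 220, 166, 106, 3, 28, 210] = 6b dc a6 6a 03 1c d2 is 7 bytes > B = 5, so hash it first: H(key) = 48, then zero-pad to 5 bytes: K' = 48 00 00 00 00.
XOR each byte with 0x5c: 48⊕5c=14, 00⊕5c=5c, 00⊕5c=5c, 00⊕5c=5c, 00⊕5c=5c.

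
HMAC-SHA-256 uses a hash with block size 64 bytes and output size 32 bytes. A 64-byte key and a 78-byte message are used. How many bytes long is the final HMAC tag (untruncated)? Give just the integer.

32

The tag is one SHA-256 digest: 32 bytes.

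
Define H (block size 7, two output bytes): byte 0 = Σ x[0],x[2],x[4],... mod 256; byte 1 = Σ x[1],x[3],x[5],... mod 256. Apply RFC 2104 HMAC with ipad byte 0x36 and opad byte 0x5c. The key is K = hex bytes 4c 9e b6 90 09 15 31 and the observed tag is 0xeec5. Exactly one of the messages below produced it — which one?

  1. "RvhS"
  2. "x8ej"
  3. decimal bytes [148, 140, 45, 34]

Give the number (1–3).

3

Key hex bytes 4c 9e b6 90 09 15 31 is exactly B = 7 bytes: K' = 4c 9e b6 90 09 15 31.
K' ⊕ ipad = 7a a8 80 a6 3f 23 07; K' ⊕ opad = 10 c2 ea cc 55 49 6d.
m1: inner = H(7a a8 80 a6 3f 23 07 52 76 68 53) = 09 2b; tag = H(10 c2 ea cc 55 49 6d 09 2b) = e7e0
m2: inner = H(7a a8 80 a6 3f 23 07 78 38 65 6a) = e2 4e; tag = H(10 c2 ea cc 55 49 6d e2 4e) = 0ab9
m3: inner = H(7a a8 80 a6 3f 23 07 94 8c 2d 22) = ee 32; tag = H(10 c2 ea cc 55 49 6d ee 32) = eec5 ← matches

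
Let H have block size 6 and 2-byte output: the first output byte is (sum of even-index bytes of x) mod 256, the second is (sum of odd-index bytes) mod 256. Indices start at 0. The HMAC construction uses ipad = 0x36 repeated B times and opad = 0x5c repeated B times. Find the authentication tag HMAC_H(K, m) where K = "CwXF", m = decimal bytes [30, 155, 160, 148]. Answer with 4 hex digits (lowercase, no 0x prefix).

56b7

Key "CwXF" = 43 77 58 46 is 4 bytes ≤ B = 6; zero-pad to 6 bytes: K' = 43 77 58 46 00 00.
K' ⊕ ipad = 75 41 6e 70 36 36.  K' ⊕ opad = 1f 2b 04 1a 5c 5c.
Inner input = (K'⊕ipad) ∥ m = 75 41 6e 70 36 36 ∥ 1e 9b a0 94.
Inner hash: even-index sum = 471 mod 256 = 215; odd-index sum = 534 mod 256 = 22 → d7 16.
Outer input = (K'⊕opad) ∥ inner = 1f 2b 04 1a 5c 5c ∥ d7 16.
Outer hash (tag): even-index sum = 342 mod 256 = 86; odd-index sum = 183 mod 256 = 183 → 56 b7.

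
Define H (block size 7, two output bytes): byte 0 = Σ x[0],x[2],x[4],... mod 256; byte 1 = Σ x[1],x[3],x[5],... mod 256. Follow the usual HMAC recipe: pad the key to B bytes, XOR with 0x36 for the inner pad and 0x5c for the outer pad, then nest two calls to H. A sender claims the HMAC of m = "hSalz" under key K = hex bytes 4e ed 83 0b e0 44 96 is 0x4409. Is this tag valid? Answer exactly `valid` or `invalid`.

invalid

Key hex bytes 4e ed 83 0b e0 44 96 is exactly B = 7 bytes: K' = 4e ed 83 0b e0 44 96.
K' ⊕ ipad = 78 db b5 3d d6 72 a0; K' ⊕ opad = 12 b1 df 57 bc 18 ca.
Inner hash: even-index sum = 866 mod 256 = 98; odd-index sum = 717 mod 256 = 205 → 62 cd.
Outer hash (recomputed tag): even-index sum = 836 mod 256 = 68; odd-index sum = 386 mod 256 = 130 → 44 82.
Recomputed tag = 4482; claimed = 4409 → mismatch.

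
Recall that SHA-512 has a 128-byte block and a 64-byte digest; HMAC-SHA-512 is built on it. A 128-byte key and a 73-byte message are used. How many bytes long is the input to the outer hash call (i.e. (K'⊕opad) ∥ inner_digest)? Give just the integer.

192

Key is 128 ≤ 128 bytes, zero-padded: |K'| = 128.
Outer input = (K'⊕opad) ∥ H(inner) → 128 + 64 = 192 bytes.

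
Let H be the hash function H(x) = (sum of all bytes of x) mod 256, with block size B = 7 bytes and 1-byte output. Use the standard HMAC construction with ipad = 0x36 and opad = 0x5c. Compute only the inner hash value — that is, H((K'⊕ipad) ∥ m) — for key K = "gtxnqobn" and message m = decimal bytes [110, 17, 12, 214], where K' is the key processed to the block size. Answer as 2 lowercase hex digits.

Key "gtxnqobn" = 67 74 78 6e 71 6f 62 6e is 8 bytes > B = 7, so hash it first: H(key) = 71, then zero-pad to 7 bytes: K' = 71 00 00 00 00 00 00.
K' ⊕ ipad = 47 36 36 36 36 36 36.
Inner input = 47 36 36 36 36 36 36 ∥ 6e 11 0c d6.
Inner hash: sum = 71+54+54+54+54+54+54+110+17+12+214 = 748; mod 256 = 236 → ec.

ec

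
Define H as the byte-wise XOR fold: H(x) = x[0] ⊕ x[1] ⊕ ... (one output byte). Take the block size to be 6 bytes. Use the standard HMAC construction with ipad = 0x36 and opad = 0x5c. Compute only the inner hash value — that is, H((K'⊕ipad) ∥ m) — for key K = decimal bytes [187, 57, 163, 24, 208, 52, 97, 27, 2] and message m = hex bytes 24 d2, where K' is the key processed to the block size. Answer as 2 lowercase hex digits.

Key decimal bytes [187, 57, 163, 24, 208, 52, 97, 27, 2] = bb 39 a3 18 d0 34 61 1b 02 is 9 bytes > B = 6, so hash it first: H(key) = a5, then zero-pad to 6 bytes: K' = a5 00 00 00 00 00.
K' ⊕ ipad = 93 36 36 36 36 36.
Inner input = 93 36 36 36 36 36 ∥ 24 d2.
Inner hash: XOR 93⊕36⊕36⊕36⊕36⊕36⊕24⊕d2 = 53.

53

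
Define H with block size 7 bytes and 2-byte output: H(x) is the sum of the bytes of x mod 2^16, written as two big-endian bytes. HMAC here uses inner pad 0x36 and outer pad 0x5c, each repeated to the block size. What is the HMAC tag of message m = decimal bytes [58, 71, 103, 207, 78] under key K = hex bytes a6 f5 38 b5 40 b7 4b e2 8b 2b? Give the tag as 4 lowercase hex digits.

0300

Key hex bytes a6 f5 38 b5 40 b7 4b e2 8b 2b is 10 bytes > B = 7, so hash it first: H(key) = 05 62, then zero-pad to 7 bytes: K' = 05 62 00 00 00 00 00.
K' ⊕ ipad = 33 54 36 36 36 36 36.  K' ⊕ opad = 59 3e 5c 5c 5c 5c 5c.
Inner input = (K'⊕ipad) ∥ m = 33 54 36 36 36 36 36 ∥ 3a 47 67 cf 4e.
Inner hash: sum = 51+84+54+54+54+54+54+58+71+103+207+78 = 922 → 03 9a.
Outer input = (K'⊕opad) ∥ inner = 59 3e 5c 5c 5c 5c 5c ∥ 03 9a.
Outer hash (tag): sum = 89+62+92+92+92+92+92+3+154 = 768 → 03 00.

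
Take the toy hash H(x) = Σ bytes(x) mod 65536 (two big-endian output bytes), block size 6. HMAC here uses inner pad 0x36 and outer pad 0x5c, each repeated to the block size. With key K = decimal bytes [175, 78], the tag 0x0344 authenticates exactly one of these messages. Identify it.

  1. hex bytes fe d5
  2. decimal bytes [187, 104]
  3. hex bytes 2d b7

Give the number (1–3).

Key decimal bytes [175, 78] = af 4e is 2 bytes ≤ B = 6; zero-pad to 6 bytes: K' = af 4e 00 00 00 00.
K' ⊕ ipad = 99 78 36 36 36 36; K' ⊕ opad = f3 12 5c 5c 5c 5c.
m1: inner = H(99 78 36 36 36 36 fe d5) = 03 bc; tag = H(f3 12 5c 5c 5c 5c 03 bc) = 0334
m2: inner = H(99 78 36 36 36 36 bb 68) = 03 0c; tag = H(f3 12 5c 5c 5c 5c 03 0c) = 0284
m3: inner = H(99 78 36 36 36 36 2d b7) = 02 cd; tag = H(f3 12 5c 5c 5c 5c 02 cd) = 0344 ← matches

3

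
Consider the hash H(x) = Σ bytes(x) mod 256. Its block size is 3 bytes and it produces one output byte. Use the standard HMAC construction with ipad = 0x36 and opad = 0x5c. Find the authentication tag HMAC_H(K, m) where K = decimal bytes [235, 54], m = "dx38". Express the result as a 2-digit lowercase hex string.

Key decimal bytes [235, 54] = eb 36 is 2 bytes ≤ B = 3; zero-pad to 3 bytes: K' = eb 36 00.
K' ⊕ ipad = dd 00 36.  K' ⊕ opad = b7 6a 5c.
Inner input = (K'⊕ipad) ∥ m = dd 00 36 ∥ 64 78 33 38.
Inner hash: sum = 221+0+54+100+120+51+56 = 602; mod 256 = 90 → 5a.
Outer input = (K'⊕opad) ∥ inner = b7 6a 5c ∥ 5a.
Outer hash (tag): sum = 183+106+92+90 = 471; mod 256 = 215 → d7.

d7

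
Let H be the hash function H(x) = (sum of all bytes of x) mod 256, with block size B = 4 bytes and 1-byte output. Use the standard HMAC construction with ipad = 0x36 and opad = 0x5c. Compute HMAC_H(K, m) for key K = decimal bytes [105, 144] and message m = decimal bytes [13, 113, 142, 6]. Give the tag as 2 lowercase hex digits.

3c

Key decimal bytes [105, 144] = 69 90 is 2 bytes ≤ B = 4; zero-pad to 4 bytes: K' = 69 90 00 00.
K' ⊕ ipad = 5f a6 36 36.  K' ⊕ opad = 35 cc 5c 5c.
Inner input = (K'⊕ipad) ∥ m = 5f a6 36 36 ∥ 0d 71 8e 06.
Inner hash: sum = 95+166+54+54+13+113+142+6 = 643; mod 256 = 131 → 83.
Outer input = (K'⊕opad) ∥ inner = 35 cc 5c 5c ∥ 83.
Outer hash (tag): sum = 53+204+92+92+131 = 572; mod 256 = 60 → 3c.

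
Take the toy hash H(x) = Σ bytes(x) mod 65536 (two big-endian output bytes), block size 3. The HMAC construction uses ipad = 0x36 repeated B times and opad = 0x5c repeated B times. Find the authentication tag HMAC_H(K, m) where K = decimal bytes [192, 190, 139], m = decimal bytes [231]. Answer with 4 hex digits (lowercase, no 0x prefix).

027a

Key decimal bytes [192, 190, 139] = c0 be 8b is exactly B = 3 bytes: K' = c0 be 8b.
K' ⊕ ipad = f6 88 bd.  K' ⊕ opad = 9c e2 d7.
Inner input = (K'⊕ipad) ∥ m = f6 88 bd ∥ e7.
Inner hash: sum = 246+136+189+231 = 802 → 03 22.
Outer input = (K'⊕opad) ∥ inner = 9c e2 d7 ∥ 03 22.
Outer hash (tag): sum = 156+226+215+3+34 = 634 → 02 7a.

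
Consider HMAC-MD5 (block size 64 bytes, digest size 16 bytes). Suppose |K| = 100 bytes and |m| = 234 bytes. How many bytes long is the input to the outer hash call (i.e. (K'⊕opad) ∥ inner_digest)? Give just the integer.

80

Key is 100 > 64 bytes, so it is hashed to 16 bytes then zero-padded to 64: |K'| = 64.
Outer input = (K'⊕opad) ∥ H(inner) → 64 + 16 = 80 bytes.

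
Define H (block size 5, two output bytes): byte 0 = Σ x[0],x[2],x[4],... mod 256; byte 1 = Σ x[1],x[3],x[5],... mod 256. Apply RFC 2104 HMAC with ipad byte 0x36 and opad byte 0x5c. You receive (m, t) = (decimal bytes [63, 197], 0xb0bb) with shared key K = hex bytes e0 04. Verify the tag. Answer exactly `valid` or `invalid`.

invalid

Key hex bytes e0 04 is 2 bytes ≤ B = 5; zero-pad to 5 bytes: K' = e0 04 00 00 00.
K' ⊕ ipad = d6 32 36 36 36; K' ⊕ opad = bc 58 5c 5c 5c.
Inner hash: even-index sum = 519 mod 256 = 7; odd-index sum = 167 mod 256 = 167 → 07 a7.
Outer hash (recomputed tag): even-index sum = 539 mod 256 = 27; odd-index sum = 187 mod 256 = 187 → 1b bb.
Recomputed tag = 1bbb; claimed = b0bb → mismatch.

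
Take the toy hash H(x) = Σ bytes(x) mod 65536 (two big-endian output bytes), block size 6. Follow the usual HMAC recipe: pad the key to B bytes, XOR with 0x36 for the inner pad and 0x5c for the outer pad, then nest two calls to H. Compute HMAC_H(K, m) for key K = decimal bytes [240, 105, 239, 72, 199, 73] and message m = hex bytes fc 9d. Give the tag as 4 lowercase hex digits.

02e2

Key decimal bytes [240, 105, 239, 72, 199, 73] = f0 69 ef 48 c7 49 is exactly B = 6 bytes: K' = f0 69 ef 48 c7 49.
K' ⊕ ipad = c6 5f d9 7e f1 7f.  K' ⊕ opad = ac 35 b3 14 9b 15.
Inner input = (K'⊕ipad) ∥ m = c6 5f d9 7e f1 7f ∥ fc 9d.
Inner hash: sum = 198+95+217+126+241+127+252+157 = 1413 → 05 85.
Outer input = (K'⊕opad) ∥ inner = ac 35 b3 14 9b 15 ∥ 05 85.
Outer hash (tag): sum = 172+53+179+20+155+21+5+133 = 738 → 02 e2.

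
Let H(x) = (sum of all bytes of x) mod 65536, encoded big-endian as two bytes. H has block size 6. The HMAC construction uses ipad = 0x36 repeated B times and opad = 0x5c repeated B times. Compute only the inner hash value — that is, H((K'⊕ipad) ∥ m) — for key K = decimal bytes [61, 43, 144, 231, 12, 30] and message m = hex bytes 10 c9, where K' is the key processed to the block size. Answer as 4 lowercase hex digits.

02da

Key decimal bytes [61, 43, 144, 231, 12, 30] = 3d 2b 90 e7 0c 1e is exactly B = 6 bytes: K' = 3d 2b 90 e7 0c 1e.
K' ⊕ ipad = 0b 1d a6 d1 3a 28.
Inner input = 0b 1d a6 d1 3a 28 ∥ 10 c9.
Inner hash: sum = 11+29+166+209+58+40+16+201 = 730 → 02 da.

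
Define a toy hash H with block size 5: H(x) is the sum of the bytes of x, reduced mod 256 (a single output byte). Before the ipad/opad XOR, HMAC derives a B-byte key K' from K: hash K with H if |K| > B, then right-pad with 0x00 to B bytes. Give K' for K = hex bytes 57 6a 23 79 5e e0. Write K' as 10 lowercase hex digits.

|K| = 6 > B = 5, so first hash the key.
H(K): sum = 87+106+35+121+94+224 = 667; mod 256 = 155 → 9b.
Zero-pad H(K) = 9b to 5 bytes: K' = 9b 00 00 00 00.

9b00000000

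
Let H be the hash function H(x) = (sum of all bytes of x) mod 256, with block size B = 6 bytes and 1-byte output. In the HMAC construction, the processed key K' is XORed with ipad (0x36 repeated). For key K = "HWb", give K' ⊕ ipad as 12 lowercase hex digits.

Key "HWb" = 48 57 62 is 3 bytes ≤ B = 6; zero-pad to 6 bytes: K' = 48 57 62 00 00 00.
XOR each byte with 0x36: 48⊕36=7e, 57⊕36=61, 62⊕36=54, 00⊕36=36, 00⊕36=36, 00⊕36=36.

7e6154363636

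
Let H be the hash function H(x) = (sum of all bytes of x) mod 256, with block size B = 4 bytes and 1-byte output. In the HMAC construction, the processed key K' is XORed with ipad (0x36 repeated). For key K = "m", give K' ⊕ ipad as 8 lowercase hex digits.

Key "m" = 6d is 1 byte ≤ B = 4; zero-pad to 4 bytes: K' = 6d 00 00 00.
XOR each byte with 0x36: 6d⊕36=5b, 00⊕36=36, 00⊕36=36, 00⊕36=36.

5b363636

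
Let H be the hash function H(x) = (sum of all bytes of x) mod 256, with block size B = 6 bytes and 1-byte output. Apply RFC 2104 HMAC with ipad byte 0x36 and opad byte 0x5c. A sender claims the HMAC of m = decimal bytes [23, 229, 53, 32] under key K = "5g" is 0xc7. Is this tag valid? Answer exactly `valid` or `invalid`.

Key "5g" = 35 67 is 2 bytes ≤ B = 6; zero-pad to 6 bytes: K' = 35 67 00 00 00 00.
K' ⊕ ipad = 03 51 36 36 36 36; K' ⊕ opad = 69 3b 5c 5c 5c 5c.
Inner hash: sum = 3+81+54+54+54+54+23+229+53+32 = 637; mod 256 = 125 → 7d.
Outer hash (recomputed tag): sum = 105+59+92+92+92+92+125 = 657; mod 256 = 145 → 91.
Recomputed tag = 91; claimed = c7 → mismatch.

invalid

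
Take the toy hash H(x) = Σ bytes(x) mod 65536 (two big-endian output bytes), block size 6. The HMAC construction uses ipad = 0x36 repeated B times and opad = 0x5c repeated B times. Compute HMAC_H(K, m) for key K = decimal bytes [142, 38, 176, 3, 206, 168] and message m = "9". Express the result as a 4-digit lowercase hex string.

Key decimal bytes [142, 38, 176, 3, 206, 168] = 8e 26 b0 03 ce a8 is exactly B = 6 bytes: K' = 8e 26 b0 03 ce a8.
K' ⊕ ipad = b8 10 86 35 f8 9e.  K' ⊕ opad = d2 7a ec 5f 92 f4.
Inner input = (K'⊕ipad) ∥ m = b8 10 86 35 f8 9e ∥ 39.
Inner hash: sum = 184+16+134+53+248+158+57 = 850 → 03 52.
Outer input = (K'⊕opad) ∥ inner = d2 7a ec 5f 92 f4 ∥ 03 52.
Outer hash (tag): sum = 210+122+236+95+146+244+3+82 = 1138 → 04 72.

0472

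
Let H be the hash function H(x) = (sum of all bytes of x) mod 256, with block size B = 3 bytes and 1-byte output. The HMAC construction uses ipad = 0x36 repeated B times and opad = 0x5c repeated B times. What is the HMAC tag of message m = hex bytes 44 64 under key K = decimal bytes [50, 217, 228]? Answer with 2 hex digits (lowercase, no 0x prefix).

18

Key decimal bytes [50, 217, 228] = 32 d9 e4 is exactly B = 3 bytes: K' = 32 d9 e4.
K' ⊕ ipad = 04 ef d2.  K' ⊕ opad = 6e 85 b8.
Inner input = (K'⊕ipad) ∥ m = 04 ef d2 ∥ 44 64.
Inner hash: sum = 4+239+210+68+100 = 621; mod 256 = 109 → 6d.
Outer input = (K'⊕opad) ∥ inner = 6e 85 b8 ∥ 6d.
Outer hash (tag): sum = 110+133+184+109 = 536; mod 256 = 24 → 18.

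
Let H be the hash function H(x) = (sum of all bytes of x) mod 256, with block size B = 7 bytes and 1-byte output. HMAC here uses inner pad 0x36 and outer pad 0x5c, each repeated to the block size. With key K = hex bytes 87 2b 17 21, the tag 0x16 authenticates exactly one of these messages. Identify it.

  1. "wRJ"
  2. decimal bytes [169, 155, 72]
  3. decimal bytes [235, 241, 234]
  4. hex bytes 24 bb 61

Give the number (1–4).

4

Key hex bytes 87 2b 17 21 is 4 bytes ≤ B = 7; zero-pad to 7 bytes: K' = 87 2b 17 21 00 00 00.
K' ⊕ ipad = b1 1d 21 17 36 36 36; K' ⊕ opad = db 77 4b 7d 5c 5c 5c.
m1: inner = H(b1 1d 21 17 36 36 36 77 52 4a) = bb; tag = H(db 77 4b 7d 5c 5c 5c bb) = e9
m2: inner = H(b1 1d 21 17 36 36 36 a9 9b 48) = 34; tag = H(db 77 4b 7d 5c 5c 5c 34) = 62
m3: inner = H(b1 1d 21 17 36 36 36 eb f1 ea) = 6e; tag = H(db 77 4b 7d 5c 5c 5c 6e) = 9c
m4: inner = H(b1 1d 21 17 36 36 36 24 bb 61) = e8; tag = H(db 77 4b 7d 5c 5c 5c e8) = 16 ← matches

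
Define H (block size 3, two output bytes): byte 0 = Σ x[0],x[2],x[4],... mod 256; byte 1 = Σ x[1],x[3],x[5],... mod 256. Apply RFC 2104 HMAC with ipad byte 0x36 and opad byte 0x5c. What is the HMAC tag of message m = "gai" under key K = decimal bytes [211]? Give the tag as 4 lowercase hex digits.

Key decimal bytes [211] = d3 is 1 byte ≤ B = 3; zero-pad to 3 bytes: K' = d3 00 00.
K' ⊕ ipad = e5 36 36.  K' ⊕ opad = 8f 5c 5c.
Inner input = (K'⊕ipad) ∥ m = e5 36 36 ∥ 67 61 69.
Inner hash: even-index sum = 380 mod 256 = 124; odd-index sum = 262 mod 256 = 6 → 7c 06.
Outer input = (K'⊕opad) ∥ inner = 8f 5c 5c ∥ 7c 06.
Outer hash (tag): even-index sum = 241 mod 256 = 241; odd-index sum = 216 mod 256 = 216 → f1 d8.

f1d8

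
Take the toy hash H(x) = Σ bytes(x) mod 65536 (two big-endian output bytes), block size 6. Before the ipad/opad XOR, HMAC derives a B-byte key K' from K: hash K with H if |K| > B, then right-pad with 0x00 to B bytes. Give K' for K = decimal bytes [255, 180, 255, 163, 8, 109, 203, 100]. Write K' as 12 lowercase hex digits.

04f900000000

|K| = 8 > B = 6, so first hash the key.
H(K): sum = 255+180+255+163+8+109+203+100 = 1273 → 04 f9.
Zero-pad H(K) = 04 f9 to 6 bytes: K' = 04 f9 00 00 00 00.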